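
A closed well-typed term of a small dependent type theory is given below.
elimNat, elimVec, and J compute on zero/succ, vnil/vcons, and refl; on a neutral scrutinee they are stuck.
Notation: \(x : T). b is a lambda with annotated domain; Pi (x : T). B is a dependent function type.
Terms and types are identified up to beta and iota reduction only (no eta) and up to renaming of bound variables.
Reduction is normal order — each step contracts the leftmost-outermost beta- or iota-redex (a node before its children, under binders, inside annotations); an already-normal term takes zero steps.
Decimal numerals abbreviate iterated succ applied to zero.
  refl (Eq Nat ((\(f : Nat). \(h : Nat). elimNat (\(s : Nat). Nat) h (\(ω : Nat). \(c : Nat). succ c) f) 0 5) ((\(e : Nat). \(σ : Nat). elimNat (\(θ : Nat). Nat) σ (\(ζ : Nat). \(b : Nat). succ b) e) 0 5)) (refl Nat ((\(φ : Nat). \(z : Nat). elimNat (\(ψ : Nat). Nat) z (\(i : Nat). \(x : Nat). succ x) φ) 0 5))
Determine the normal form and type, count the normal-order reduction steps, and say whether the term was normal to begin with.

normal form:
  refl (Eq Nat 5 5) (refl Nat 5)
inferred type:
  Eq (Eq Nat 5 5) (refl Nat 5) (refl Nat 5)
reduction steps (normal order): 9
already normal: no
first contracted redex: a beta-redex


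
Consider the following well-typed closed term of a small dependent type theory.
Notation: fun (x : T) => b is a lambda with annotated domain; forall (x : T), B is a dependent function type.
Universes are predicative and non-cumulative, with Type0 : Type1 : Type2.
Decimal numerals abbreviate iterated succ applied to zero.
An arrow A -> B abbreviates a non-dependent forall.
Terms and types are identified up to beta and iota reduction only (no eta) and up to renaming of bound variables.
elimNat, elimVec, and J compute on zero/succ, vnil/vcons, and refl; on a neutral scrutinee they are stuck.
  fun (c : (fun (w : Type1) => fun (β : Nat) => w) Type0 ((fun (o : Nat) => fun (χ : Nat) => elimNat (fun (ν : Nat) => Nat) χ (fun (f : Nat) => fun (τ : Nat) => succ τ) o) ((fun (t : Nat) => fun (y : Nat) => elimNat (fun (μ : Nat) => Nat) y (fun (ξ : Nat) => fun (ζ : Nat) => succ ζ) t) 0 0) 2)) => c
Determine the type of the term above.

type:
  Type0 -> Type0


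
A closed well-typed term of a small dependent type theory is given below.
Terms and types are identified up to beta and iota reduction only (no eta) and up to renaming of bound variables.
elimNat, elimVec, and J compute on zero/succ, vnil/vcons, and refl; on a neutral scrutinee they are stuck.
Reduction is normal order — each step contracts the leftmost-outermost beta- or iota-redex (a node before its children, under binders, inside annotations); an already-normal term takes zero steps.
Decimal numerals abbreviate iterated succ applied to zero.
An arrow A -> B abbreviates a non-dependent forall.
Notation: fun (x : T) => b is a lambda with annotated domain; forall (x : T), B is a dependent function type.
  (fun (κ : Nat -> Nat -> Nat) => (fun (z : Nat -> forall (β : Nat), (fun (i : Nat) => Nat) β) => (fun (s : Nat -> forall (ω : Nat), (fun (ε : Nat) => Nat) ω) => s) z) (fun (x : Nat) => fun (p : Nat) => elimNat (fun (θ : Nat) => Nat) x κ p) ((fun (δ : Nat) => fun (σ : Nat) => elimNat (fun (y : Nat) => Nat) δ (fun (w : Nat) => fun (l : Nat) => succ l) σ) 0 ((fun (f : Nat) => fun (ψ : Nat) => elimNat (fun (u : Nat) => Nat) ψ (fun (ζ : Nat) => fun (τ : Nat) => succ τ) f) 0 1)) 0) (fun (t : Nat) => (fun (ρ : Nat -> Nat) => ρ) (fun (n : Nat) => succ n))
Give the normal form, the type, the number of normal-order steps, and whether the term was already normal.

normal form:
  1
inferred type:
  Nat
normal-order step count: 15
started in normal form: no
first contracted redex: a beta-redex


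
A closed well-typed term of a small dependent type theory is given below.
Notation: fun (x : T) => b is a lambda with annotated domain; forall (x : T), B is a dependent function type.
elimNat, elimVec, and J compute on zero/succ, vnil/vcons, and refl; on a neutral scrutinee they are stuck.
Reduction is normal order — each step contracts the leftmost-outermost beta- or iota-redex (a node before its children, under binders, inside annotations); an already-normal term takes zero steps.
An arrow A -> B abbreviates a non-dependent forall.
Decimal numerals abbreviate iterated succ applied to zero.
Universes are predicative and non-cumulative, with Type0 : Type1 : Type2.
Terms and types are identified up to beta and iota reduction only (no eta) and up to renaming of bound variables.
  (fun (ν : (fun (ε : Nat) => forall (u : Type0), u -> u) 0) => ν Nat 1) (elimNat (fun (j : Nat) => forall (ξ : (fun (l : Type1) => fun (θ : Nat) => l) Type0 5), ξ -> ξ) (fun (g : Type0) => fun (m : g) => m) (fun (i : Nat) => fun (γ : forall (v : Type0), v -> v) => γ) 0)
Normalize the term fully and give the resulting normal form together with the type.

reduced normal form:
  1
inferred type:
  Nat


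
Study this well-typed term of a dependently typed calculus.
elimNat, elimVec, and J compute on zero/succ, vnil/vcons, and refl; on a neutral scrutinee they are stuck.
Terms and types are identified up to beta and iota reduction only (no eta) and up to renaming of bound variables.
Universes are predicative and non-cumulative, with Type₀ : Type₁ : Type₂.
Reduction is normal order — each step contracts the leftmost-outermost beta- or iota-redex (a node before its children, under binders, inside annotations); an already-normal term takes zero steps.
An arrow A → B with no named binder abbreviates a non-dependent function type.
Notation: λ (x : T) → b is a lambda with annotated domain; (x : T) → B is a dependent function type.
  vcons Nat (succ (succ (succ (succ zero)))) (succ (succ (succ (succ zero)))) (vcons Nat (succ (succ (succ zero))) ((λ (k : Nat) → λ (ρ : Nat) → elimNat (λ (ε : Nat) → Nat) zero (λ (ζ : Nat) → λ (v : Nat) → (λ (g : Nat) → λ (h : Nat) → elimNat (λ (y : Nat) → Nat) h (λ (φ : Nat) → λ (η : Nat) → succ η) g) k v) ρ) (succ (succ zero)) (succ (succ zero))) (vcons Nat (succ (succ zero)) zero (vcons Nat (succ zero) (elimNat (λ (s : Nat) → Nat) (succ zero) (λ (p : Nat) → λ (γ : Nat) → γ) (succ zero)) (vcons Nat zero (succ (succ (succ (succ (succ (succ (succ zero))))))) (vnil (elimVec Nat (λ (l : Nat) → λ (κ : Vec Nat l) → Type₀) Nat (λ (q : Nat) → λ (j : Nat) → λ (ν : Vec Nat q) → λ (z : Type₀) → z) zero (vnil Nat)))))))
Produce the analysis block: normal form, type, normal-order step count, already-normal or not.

reduced normal form:
  vcons Nat (succ (succ (succ (succ zero)))) (succ (succ (succ (succ zero)))) (vcons Nat (succ (succ (succ zero))) (succ (succ (succ (succ zero)))) (vcons Nat (succ (succ zero)) zero (vcons Nat (succ zero) (succ zero) (vcons Nat zero (succ (succ (succ (succ (succ (succ (succ zero))))))) (vnil Nat)))))
inferred type:
  Vec Nat (succ (succ (succ (succ (succ zero)))))
reduction steps (normal order): 32
already normal: no
first redex: a beta-redex


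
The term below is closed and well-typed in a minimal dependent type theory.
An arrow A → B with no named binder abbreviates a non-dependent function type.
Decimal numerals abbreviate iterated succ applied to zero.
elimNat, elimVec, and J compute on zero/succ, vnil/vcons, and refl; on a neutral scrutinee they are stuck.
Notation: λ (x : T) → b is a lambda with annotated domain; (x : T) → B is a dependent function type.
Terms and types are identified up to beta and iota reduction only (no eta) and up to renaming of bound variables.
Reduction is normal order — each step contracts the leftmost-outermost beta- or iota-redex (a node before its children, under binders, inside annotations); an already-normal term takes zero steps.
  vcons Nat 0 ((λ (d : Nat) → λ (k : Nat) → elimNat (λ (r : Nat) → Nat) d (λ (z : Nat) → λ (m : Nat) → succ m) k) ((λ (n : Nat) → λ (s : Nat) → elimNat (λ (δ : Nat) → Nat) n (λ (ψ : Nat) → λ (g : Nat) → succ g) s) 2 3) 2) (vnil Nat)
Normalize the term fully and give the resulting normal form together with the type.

normal form:
  vcons Nat 0 7 (vnil Nat)
the term's type:
  Vec Nat 1


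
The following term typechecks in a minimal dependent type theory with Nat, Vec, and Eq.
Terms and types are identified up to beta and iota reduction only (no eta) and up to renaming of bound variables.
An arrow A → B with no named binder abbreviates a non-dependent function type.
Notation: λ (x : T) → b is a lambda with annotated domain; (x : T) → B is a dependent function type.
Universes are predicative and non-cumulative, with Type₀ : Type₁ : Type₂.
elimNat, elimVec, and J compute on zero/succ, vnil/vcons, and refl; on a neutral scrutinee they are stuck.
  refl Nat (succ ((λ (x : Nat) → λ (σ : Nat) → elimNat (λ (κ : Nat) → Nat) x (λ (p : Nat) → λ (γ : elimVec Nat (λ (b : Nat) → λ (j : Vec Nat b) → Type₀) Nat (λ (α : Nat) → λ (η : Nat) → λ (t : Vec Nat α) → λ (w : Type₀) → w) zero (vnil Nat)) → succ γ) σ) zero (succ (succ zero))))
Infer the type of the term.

inferred type:
  Eq Nat (succ (succ (succ zero))) (succ (succ (succ zero)))


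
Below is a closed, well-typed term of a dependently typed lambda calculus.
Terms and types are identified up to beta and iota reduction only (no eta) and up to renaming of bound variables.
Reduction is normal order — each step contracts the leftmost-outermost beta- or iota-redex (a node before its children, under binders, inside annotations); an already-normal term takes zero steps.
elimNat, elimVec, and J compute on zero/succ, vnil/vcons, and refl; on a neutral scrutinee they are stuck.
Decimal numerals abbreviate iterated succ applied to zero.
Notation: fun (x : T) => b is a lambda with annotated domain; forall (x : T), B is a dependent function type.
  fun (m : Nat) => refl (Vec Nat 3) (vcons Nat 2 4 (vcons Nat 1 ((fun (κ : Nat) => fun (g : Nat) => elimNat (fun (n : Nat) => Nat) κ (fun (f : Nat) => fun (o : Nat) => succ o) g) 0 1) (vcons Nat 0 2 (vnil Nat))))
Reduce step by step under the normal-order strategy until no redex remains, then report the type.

normal-order reduction:
  fun (m : Nat) => refl (Vec Nat 3) (vcons Nat 2 4 (vcons Nat 1 ((fun (κ : Nat) => fun (g : Nat) => elimNat (fun (n : Nat) => Nat) κ (fun (f : Nat) => fun (o : Nat) => succ o) g) 0 1) (vcons Nat 0 2 (vnil Nat))))
  ~> fun (m : Nat) => refl (Vec Nat 3) (vcons Nat 2 4 (vcons Nat 1 ((fun (κ : Nat) => elimNat (fun (g : Nat) => Nat) 0 (fun (n : Nat) => fun (f : Nat) => succ f) κ) 1) (vcons Nat 0 2 (vnil Nat))))
  ~> fun (m : Nat) => refl (Vec Nat 3) (vcons Nat 2 4 (vcons Nat 1 (elimNat (fun (κ : Nat) => Nat) 0 (fun (g : Nat) => fun (n : Nat) => succ n) 1) (vcons Nat 0 2 (vnil Nat))))
  ~> fun (m : Nat) => refl (Vec Nat 3) (vcons Nat 2 4 (vcons Nat 1 ((fun (κ : Nat) => fun (g : Nat) => succ g) 0 (elimNat (fun (n : Nat) => Nat) 0 (fun (f : Nat) => fun (o : Nat) => succ o) 0)) (vcons Nat 0 2 (vnil Nat))))
  ~> fun (m : Nat) => refl (Vec Nat 3) (vcons Nat 2 4 (vcons Nat 1 ((fun (κ : Nat) => succ κ) (elimNat (fun (g : Nat) => Nat) 0 (fun (n : Nat) => fun (f : Nat) => succ f) 0)) (vcons Nat 0 2 (vnil Nat))))
  ~> fun (m : Nat) => refl (Vec Nat 3) (vcons Nat 2 4 (vcons Nat 1 (succ (elimNat (fun (κ : Nat) => Nat) 0 (fun (g : Nat) => fun (n : Nat) => succ n) 0)) (vcons Nat 0 2 (vnil Nat))))
  ~> fun (m : Nat) => refl (Vec Nat 3) (vcons Nat 2 4 (vcons Nat 1 1 (vcons Nat 0 2 (vnil Nat))))
inferred type:
  forall (m : Nat), Eq (Vec Nat 3) (vcons Nat 2 4 (vcons Nat 1 1 (vcons Nat 0 2 (vnil Nat)))) (vcons Nat 2 4 (vcons Nat 1 1 (vcons Nat 0 2 (vnil Nat))))


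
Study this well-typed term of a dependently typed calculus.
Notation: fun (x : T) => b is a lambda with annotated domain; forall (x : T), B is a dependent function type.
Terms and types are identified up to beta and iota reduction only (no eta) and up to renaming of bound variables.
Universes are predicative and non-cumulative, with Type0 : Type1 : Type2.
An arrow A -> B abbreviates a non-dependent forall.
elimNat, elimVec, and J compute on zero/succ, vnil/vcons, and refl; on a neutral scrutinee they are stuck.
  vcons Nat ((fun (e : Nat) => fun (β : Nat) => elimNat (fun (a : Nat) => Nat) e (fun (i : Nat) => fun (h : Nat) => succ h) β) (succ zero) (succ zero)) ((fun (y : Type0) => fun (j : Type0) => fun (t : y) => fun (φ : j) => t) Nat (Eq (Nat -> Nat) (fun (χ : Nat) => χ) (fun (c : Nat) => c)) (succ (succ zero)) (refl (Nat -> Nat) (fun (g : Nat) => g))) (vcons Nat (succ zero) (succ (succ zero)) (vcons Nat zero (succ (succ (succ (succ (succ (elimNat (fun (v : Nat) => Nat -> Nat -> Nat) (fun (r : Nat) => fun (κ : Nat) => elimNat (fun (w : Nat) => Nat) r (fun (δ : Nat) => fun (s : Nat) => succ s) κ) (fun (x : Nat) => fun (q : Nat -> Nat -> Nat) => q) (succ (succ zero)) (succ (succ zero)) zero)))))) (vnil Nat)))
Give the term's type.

the term's type:
  Vec Nat (succ (succ (succ zero)))


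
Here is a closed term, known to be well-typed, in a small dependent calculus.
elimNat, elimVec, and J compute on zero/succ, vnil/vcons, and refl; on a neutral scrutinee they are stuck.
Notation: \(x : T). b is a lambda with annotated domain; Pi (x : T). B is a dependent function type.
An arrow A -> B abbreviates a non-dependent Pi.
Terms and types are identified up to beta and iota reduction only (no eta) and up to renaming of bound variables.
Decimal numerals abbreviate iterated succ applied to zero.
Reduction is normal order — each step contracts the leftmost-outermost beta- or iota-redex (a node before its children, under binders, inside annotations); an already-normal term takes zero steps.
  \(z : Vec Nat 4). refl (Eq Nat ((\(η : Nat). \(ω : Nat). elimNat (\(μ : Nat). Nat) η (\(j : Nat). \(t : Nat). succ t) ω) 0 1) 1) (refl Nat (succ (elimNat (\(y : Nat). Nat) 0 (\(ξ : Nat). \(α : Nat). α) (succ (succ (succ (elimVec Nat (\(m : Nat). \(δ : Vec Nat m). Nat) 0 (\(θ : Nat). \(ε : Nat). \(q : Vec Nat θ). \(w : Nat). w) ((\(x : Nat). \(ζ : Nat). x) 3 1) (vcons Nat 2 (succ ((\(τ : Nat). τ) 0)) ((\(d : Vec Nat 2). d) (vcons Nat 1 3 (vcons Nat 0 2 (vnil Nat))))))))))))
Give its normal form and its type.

normal form:
  \(z : Vec Nat 4). refl (Eq Nat 1 1) (refl Nat 1)
type:
  Vec Nat 4 -> Eq (Eq Nat 1 1) (refl Nat 1) (refl Nat 1)


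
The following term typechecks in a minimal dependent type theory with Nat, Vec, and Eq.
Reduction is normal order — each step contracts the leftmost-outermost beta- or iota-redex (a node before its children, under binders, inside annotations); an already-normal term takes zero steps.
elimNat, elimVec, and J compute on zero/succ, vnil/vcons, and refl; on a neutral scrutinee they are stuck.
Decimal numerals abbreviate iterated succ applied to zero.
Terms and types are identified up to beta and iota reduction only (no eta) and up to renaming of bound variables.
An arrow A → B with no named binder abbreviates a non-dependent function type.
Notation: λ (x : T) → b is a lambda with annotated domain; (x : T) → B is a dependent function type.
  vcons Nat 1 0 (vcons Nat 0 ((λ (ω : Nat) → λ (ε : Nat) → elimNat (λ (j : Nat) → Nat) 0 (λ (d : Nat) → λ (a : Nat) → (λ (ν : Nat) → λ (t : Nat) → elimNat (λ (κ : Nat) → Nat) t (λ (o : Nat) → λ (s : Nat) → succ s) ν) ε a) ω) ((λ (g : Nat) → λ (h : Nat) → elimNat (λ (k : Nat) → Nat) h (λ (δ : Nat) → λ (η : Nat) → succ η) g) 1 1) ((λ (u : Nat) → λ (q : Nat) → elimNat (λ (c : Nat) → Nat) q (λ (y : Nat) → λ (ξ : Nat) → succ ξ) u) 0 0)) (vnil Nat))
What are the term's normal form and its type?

resulting normal form:
  vcons Nat 1 0 (vcons Nat 0 0 (vnil Nat))
the term's type:
  Vec Nat 2


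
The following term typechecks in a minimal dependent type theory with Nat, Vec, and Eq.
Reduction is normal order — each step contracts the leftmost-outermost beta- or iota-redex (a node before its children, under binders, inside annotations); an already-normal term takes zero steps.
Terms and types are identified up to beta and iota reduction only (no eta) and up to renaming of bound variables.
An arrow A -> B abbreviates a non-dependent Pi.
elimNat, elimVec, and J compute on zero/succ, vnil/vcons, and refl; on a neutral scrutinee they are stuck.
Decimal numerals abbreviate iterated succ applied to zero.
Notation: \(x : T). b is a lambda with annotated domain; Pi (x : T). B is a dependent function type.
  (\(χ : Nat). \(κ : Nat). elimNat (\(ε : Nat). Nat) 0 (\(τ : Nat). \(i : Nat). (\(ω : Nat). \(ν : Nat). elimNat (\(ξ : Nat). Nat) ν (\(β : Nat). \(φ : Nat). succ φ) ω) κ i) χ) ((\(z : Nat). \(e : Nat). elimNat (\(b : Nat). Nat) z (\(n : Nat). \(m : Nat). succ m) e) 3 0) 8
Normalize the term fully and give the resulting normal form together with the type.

reduced normal form:
  24
inferred type:
  Nat


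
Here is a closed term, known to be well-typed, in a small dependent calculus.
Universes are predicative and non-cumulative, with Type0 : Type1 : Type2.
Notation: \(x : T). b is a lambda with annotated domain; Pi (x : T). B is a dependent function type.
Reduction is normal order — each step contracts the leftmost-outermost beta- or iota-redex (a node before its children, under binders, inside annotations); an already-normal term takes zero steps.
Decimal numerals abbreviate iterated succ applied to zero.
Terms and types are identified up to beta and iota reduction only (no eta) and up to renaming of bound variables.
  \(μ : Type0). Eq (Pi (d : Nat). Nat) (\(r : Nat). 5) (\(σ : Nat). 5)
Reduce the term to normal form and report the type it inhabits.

resulting normal form:
  \(μ : Type0). Eq (Pi (d : Nat). Nat) (\(r : Nat). 5) (\(σ : Nat). 5)
type:
  Pi (μ : Type0). Type0


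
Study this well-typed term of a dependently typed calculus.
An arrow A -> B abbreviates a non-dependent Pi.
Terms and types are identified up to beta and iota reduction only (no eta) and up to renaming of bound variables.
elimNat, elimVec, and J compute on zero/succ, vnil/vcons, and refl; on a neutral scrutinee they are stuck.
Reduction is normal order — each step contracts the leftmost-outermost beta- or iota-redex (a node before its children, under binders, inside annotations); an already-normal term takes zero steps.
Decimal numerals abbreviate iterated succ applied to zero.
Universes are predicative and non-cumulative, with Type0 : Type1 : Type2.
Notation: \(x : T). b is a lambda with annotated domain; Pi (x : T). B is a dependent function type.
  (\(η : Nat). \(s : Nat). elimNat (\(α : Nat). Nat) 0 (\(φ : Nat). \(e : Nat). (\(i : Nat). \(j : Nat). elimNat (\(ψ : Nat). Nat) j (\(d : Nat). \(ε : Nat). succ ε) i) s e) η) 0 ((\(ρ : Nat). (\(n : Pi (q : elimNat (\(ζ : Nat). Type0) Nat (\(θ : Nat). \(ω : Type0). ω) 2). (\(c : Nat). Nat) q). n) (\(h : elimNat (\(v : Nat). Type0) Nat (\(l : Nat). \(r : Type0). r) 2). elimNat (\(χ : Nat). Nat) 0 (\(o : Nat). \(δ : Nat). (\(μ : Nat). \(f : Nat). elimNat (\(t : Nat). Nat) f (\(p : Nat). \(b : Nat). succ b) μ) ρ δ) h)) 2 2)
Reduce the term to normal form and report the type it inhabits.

reduced normal form:
  0
type:
  Nat
observation: the term reaches its normal form after 3 normal-order steps.


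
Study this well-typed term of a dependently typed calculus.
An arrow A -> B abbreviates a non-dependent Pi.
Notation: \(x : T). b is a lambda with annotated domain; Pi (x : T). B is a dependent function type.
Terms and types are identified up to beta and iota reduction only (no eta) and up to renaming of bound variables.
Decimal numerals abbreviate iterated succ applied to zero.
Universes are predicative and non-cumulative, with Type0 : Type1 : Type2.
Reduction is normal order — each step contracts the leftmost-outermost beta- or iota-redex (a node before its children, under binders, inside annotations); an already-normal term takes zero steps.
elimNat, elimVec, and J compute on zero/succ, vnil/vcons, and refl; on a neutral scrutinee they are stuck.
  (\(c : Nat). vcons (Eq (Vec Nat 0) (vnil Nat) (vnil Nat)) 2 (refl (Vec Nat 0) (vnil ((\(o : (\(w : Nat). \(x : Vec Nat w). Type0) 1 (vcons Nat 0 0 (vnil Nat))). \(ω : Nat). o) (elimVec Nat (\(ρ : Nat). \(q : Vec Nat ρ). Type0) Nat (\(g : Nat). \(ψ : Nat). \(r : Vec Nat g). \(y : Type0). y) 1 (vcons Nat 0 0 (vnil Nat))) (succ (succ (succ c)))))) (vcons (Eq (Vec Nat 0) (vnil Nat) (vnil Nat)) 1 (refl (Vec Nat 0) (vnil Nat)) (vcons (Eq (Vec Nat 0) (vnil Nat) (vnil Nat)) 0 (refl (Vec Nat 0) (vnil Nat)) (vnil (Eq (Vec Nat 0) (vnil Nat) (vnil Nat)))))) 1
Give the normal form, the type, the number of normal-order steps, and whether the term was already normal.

reduced normal form:
  vcons (Eq (Vec Nat 0) (vnil Nat) (vnil Nat)) 2 (refl (Vec Nat 0) (vnil Nat)) (vcons (Eq (Vec Nat 0) (vnil Nat) (vnil Nat)) 1 (refl (Vec Nat 0) (vnil Nat)) (vcons (Eq (Vec Nat 0) (vnil Nat) (vnil Nat)) 0 (refl (Vec Nat 0) (vnil Nat)) (vnil (Eq (Vec Nat 0) (vnil Nat) (vnil Nat)))))
the term's type:
  Vec (Eq (Vec Nat 0) (vnil Nat) (vnil Nat)) 3
steps to reach normal form (normal order): 9
term was already normal: no
first contracted redex: a beta-redex


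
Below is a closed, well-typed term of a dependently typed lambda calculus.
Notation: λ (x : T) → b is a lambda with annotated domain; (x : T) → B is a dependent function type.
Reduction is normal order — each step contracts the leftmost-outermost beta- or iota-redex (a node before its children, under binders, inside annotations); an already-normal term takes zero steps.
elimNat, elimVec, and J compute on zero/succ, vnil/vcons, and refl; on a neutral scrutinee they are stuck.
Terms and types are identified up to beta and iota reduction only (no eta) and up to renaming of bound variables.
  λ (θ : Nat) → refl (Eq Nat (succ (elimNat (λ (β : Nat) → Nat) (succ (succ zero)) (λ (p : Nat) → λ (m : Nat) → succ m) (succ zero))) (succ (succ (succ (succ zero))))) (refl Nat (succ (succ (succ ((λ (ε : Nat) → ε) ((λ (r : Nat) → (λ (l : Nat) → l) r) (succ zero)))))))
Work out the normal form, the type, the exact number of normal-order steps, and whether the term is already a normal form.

normal form:
  λ (θ : Nat) → refl (Eq Nat (succ (succ (succ (succ zero)))) (succ (succ (succ (succ zero))))) (refl Nat (succ (succ (succ (succ zero)))))
the term's type:
  (θ : Nat) → Eq (Eq Nat (succ (succ (succ (succ zero)))) (succ (succ (succ (succ zero))))) (refl Nat (succ (succ (succ (succ zero))))) (refl Nat (succ (succ (succ (succ zero)))))
steps to reach normal form (normal order): 7
already normal: no
first redex: an elimNat iota-redex


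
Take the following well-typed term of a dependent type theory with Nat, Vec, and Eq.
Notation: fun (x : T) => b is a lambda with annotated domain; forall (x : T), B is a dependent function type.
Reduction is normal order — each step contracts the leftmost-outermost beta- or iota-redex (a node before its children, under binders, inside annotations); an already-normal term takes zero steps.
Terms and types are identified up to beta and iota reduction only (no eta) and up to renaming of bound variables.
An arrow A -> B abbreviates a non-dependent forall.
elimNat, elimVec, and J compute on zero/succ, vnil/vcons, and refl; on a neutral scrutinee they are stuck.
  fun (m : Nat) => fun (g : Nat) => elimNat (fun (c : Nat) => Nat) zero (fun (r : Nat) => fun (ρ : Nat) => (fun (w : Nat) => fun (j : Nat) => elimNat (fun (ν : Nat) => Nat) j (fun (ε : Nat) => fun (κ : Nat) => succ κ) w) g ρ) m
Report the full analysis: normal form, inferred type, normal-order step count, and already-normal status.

normal form:
  fun (m : Nat) => fun (g : Nat) => elimNat (fun (c : Nat) => Nat) zero (fun (r : Nat) => fun (ρ : Nat) => elimNat (fun (w : Nat) => Nat) ρ (fun (j : Nat) => fun (ν : Nat) => succ ν) g) m
the term's type:
  Nat -> Nat -> Nat
steps to reach normal form (normal order): 2
term was already normal: no
first contracted redex: a beta-redex


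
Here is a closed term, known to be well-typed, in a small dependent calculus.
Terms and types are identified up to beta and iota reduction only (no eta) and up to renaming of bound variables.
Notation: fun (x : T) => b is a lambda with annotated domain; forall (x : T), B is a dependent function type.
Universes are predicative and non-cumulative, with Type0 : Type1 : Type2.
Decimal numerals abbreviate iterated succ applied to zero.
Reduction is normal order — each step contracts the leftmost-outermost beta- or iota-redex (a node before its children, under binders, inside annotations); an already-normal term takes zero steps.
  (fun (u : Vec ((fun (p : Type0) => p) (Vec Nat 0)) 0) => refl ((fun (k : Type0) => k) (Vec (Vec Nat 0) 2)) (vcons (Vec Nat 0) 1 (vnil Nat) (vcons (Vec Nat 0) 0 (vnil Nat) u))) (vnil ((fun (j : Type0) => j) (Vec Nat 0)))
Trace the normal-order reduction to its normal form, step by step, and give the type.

normal-order reduction:
  (fun (u : Vec ((fun (p : Type0) => p) (Vec Nat 0)) 0) => refl ((fun (k : Type0) => k) (Vec (Vec Nat 0) 2)) (vcons (Vec Nat 0) 1 (vnil Nat) (vcons (Vec Nat 0) 0 (vnil Nat) u))) (vnil ((fun (j : Type0) => j) (Vec Nat 0)))
  ~> refl ((fun (u : Type0) => u) (Vec (Vec Nat 0) 2)) (vcons (Vec Nat 0) 1 (vnil Nat) (vcons (Vec Nat 0) 0 (vnil Nat) (vnil ((fun (p : Type0) => p) (Vec Nat 0)))))
  ~> refl (Vec (Vec Nat 0) 2) (vcons (Vec Nat 0) 1 (vnil Nat) (vcons (Vec Nat 0) 0 (vnil Nat) (vnil ((fun (u : Type0) => u) (Vec Nat 0)))))
  ~> refl (Vec (Vec Nat 0) 2) (vcons (Vec Nat 0) 1 (vnil Nat) (vcons (Vec Nat 0) 0 (vnil Nat) (vnil (Vec Nat 0))))
inferred type:
  Eq (Vec (Vec Nat 0) 2) (vcons (Vec Nat 0) 1 (vnil Nat) (vcons (Vec Nat 0) 0 (vnil Nat) (vnil (Vec Nat 0)))) (vcons (Vec Nat 0) 1 (vnil Nat) (vcons (Vec Nat 0) 0 (vnil Nat) (vnil (Vec Nat 0))))


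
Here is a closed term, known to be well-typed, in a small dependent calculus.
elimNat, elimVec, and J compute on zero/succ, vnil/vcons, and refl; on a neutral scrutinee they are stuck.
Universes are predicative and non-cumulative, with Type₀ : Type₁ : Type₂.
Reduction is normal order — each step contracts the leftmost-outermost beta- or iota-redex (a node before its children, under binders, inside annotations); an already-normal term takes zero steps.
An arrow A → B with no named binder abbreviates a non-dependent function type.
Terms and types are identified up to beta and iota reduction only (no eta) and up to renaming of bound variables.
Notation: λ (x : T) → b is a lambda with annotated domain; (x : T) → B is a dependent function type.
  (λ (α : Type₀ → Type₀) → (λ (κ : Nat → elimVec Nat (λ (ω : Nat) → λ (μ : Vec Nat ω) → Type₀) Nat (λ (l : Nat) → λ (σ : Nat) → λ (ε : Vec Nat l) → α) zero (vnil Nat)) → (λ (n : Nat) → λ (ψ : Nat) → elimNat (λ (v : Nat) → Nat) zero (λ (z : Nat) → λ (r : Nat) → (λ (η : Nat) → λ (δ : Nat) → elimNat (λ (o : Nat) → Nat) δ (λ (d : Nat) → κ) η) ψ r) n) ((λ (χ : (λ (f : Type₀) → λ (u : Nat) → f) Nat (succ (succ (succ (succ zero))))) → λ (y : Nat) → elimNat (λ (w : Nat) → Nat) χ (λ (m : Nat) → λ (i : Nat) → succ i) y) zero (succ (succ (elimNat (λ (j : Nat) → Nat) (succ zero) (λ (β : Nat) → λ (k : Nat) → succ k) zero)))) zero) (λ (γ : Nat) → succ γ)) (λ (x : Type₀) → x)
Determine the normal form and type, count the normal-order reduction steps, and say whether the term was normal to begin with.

normal form:
  zero
the term's type:
  Nat
steps to reach normal form (normal order): 30
already normal: no
first contracted redex: a beta-redex


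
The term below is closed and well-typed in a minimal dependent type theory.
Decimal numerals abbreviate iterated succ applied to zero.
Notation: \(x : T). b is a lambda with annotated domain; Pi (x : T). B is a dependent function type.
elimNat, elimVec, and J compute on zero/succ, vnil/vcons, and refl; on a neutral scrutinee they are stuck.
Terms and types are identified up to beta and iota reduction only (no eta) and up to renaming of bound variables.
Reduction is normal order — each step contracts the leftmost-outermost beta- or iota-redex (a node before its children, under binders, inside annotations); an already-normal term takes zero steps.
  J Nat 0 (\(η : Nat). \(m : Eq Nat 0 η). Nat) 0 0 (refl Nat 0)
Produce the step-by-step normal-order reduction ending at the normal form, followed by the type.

normal-order reduction:
  J Nat 0 (\(η : Nat). \(m : Eq Nat 0 η). Nat) 0 0 (refl Nat 0)
  ~> 0
inferred type:
  Nat


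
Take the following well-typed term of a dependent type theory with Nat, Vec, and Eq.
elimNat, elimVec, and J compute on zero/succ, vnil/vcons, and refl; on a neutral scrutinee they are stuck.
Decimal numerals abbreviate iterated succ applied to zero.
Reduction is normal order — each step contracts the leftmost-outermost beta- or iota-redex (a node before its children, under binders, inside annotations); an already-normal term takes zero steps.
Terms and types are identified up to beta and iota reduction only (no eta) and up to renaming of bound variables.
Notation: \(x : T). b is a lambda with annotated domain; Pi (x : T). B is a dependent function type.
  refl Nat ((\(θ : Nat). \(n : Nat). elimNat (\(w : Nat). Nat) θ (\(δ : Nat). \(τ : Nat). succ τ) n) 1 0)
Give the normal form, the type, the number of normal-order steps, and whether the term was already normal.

normal form:
  refl Nat 1
the term's type:
  Eq Nat 1 1
steps to reach normal form (normal order): 3
term was already normal: no
first redex: a beta-redex


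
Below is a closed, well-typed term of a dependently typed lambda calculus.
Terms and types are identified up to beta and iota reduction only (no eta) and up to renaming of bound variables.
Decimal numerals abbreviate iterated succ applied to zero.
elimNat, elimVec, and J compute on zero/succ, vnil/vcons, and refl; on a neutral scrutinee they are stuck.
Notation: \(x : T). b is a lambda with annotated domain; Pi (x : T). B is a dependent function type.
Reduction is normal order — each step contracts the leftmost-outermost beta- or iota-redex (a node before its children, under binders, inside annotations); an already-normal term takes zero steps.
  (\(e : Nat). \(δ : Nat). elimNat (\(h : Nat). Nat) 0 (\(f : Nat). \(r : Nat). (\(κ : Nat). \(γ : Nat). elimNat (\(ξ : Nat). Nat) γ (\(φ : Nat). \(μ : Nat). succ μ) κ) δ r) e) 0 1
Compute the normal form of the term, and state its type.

reduced normal form:
  0
type:
  Nat


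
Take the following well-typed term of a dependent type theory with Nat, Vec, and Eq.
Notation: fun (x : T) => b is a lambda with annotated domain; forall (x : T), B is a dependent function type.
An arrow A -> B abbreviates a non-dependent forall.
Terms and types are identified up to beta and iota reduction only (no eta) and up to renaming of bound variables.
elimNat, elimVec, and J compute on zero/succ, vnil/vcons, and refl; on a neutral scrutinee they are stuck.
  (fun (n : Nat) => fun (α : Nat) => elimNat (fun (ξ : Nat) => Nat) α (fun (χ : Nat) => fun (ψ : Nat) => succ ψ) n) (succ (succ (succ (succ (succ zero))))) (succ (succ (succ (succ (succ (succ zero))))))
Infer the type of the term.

the term's type:
  Nat


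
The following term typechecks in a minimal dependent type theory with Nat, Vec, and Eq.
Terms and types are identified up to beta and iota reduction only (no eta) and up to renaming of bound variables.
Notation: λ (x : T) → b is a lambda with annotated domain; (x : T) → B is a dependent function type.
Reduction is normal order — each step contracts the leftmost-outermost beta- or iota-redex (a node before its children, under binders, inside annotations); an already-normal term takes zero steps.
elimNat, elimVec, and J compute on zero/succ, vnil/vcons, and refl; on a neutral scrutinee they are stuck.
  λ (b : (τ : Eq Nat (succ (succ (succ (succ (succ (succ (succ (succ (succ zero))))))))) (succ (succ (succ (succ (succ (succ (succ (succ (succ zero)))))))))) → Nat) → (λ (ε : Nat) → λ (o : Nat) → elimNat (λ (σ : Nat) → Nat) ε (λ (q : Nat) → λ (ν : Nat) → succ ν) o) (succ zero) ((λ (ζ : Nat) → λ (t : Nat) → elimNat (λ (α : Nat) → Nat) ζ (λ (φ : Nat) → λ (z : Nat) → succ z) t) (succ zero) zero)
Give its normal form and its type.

reduced normal form:
  λ (b : (τ : Eq Nat (succ (succ (succ (succ (succ (succ (succ (succ (succ zero))))))))) (succ (succ (succ (succ (succ (succ (succ (succ (succ zero)))))))))) → Nat) → succ (succ zero)
type:
  (b : (τ : Eq Nat (succ (succ (succ (succ (succ (succ (succ (succ (succ zero))))))))) (succ (succ (succ (succ (succ (succ (succ (succ (succ zero)))))))))) → Nat) → Nat


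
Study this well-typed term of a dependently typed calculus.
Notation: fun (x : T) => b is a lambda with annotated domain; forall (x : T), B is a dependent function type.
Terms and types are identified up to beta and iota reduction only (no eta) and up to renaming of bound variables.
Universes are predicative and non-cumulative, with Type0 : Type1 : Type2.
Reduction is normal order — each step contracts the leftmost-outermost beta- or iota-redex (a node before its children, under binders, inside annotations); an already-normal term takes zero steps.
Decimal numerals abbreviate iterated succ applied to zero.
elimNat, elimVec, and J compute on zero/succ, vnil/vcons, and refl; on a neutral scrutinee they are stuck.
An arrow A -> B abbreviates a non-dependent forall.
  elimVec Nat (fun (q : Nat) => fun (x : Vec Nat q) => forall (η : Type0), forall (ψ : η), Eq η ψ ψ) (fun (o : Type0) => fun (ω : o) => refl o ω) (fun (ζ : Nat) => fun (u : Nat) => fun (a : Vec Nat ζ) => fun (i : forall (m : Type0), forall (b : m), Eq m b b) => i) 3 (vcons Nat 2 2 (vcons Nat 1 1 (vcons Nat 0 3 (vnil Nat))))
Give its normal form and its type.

resulting normal form:
  fun (q : Type0) => fun (x : q) => refl q x
type:
  forall (q : Type0), forall (x : q), Eq q x x


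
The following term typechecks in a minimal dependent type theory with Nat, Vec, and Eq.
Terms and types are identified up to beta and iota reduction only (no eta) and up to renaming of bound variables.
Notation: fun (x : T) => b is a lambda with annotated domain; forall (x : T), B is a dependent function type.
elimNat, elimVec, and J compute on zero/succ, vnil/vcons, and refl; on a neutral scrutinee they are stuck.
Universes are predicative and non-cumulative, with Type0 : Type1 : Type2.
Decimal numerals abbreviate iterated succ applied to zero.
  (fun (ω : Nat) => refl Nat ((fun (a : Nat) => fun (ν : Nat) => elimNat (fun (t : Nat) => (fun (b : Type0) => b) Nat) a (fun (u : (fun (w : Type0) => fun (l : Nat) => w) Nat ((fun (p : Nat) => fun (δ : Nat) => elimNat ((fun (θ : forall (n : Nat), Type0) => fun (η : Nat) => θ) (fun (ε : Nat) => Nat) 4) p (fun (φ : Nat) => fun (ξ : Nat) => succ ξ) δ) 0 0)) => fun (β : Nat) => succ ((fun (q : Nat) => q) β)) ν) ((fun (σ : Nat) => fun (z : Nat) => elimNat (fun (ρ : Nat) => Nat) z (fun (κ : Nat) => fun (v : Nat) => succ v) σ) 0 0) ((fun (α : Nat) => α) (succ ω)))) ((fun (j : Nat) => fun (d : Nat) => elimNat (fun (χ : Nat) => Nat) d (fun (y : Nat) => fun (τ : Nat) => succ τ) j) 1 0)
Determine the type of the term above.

the term's type:
  Eq Nat 2 2


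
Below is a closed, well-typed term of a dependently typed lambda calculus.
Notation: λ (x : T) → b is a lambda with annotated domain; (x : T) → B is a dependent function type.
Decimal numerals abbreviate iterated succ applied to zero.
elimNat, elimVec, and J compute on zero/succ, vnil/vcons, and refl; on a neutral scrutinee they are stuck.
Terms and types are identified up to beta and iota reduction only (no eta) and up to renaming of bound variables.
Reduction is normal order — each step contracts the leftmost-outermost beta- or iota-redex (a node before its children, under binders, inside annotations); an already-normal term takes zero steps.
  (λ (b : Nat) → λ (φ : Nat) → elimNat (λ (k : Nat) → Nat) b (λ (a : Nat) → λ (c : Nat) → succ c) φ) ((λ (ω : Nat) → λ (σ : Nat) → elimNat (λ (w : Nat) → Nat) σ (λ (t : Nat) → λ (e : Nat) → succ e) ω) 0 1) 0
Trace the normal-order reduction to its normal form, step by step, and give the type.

normal-order reduction sequence:
  (λ (b : Nat) → λ (φ : Nat) → elimNat (λ (k : Nat) → Nat) b (λ (a : Nat) → λ (c : Nat) → succ c) φ) ((λ (ω : Nat) → λ (σ : Nat) → elimNat (λ (w : Nat) → Nat) σ (λ (t : Nat) → λ (e : Nat) → succ e) ω) 0 1) 0
  ~> (λ (b : Nat) → elimNat (λ (φ : Nat) → Nat) ((λ (k : Nat) → λ (a : Nat) → elimNat (λ (c : Nat) → Nat) a (λ (ω : Nat) → λ (σ : Nat) → succ σ) k) 0 1) (λ (w : Nat) → λ (t : Nat) → succ t) b) 0
  ~> elimNat (λ (b : Nat) → Nat) ((λ (φ : Nat) → λ (k : Nat) → elimNat (λ (a : Nat) → Nat) k (λ (c : Nat) → λ (ω : Nat) → succ ω) φ) 0 1) (λ (σ : Nat) → λ (w : Nat) → succ w) 0
  ~> (λ (b : Nat) → λ (φ : Nat) → elimNat (λ (k : Nat) → Nat) φ (λ (a : Nat) → λ (c : Nat) → succ c) b) 0 1
  ~> (λ (b : Nat) → elimNat (λ (φ : Nat) → Nat) b (λ (k : Nat) → λ (a : Nat) → succ a) 0) 1
  ~> elimNat (λ (b : Nat) → Nat) 1 (λ (φ : Nat) → λ (k : Nat) → succ k) 0
  ~> 1
the term's type:
  Nat


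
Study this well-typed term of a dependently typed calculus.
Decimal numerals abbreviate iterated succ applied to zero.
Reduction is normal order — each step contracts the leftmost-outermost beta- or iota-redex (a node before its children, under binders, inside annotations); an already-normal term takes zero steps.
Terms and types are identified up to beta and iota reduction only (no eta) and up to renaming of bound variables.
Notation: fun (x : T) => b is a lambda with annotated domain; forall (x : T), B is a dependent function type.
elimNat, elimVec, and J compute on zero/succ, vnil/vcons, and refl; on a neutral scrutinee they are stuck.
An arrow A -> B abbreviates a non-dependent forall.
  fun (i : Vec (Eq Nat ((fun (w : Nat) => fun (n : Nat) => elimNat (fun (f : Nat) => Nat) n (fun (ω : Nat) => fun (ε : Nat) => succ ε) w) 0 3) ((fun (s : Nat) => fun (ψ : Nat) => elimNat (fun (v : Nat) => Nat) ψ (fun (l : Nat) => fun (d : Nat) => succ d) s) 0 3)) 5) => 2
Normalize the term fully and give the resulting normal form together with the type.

reduced normal form:
  fun (i : Vec (Eq Nat 3 3) 5) => 2
type:
  Vec (Eq Nat 3 3) 5 -> Nat
observation: normalization takes exactly 6 steps under the normal-order strategy.


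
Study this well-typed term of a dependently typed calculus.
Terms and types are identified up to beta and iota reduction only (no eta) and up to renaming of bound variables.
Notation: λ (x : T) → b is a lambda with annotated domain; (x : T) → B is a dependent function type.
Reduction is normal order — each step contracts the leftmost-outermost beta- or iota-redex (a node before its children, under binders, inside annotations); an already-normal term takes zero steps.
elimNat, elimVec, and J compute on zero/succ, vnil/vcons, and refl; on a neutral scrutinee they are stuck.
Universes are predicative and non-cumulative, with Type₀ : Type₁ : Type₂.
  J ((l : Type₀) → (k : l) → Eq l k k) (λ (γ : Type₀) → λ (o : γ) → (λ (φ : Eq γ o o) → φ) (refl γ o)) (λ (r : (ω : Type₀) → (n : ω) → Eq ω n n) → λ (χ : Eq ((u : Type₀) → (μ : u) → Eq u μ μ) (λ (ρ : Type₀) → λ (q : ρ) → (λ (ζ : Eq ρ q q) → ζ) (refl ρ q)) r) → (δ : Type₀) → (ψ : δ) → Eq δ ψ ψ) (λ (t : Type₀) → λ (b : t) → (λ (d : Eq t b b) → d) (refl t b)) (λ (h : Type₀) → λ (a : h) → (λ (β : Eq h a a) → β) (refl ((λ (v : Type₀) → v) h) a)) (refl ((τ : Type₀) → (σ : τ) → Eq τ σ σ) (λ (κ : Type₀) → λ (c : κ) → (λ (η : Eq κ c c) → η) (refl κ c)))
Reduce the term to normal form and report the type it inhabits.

reduced normal form:
  λ (l : Type₀) → λ (k : l) → refl l k
inferred type:
  (l : Type₀) → (k : l) → Eq l k k
observation: the leftmost-outermost redex is a J iota-redex, and normalization takes 2 steps.


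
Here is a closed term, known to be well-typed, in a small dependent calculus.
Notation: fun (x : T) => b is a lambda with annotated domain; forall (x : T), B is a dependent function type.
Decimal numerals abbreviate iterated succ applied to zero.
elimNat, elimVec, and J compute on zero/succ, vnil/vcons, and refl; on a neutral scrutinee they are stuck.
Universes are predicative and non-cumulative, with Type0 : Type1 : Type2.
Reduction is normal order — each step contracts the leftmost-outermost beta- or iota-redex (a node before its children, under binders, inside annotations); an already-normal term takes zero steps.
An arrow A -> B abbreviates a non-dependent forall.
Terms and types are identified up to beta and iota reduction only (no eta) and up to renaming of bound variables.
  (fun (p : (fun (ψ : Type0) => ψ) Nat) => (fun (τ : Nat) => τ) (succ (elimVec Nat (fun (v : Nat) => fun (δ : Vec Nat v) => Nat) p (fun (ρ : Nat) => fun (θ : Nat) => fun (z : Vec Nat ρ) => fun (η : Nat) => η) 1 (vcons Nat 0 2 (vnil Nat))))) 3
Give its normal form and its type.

resulting normal form:
  4
type:
  Nat
observation: reduction starts at a beta-redex, and 8 normal-order steps reach the normal form.
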